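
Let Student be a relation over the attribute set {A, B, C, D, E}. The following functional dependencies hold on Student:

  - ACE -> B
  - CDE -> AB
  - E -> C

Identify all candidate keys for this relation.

Attributes D, E never appear on any right-hand side, so every candidate key must contain {D, E}.
{D, E}⁺ = {A, B, C, D, E}, which is all of the schema, so {D, E} is the only candidate key.

(D, E)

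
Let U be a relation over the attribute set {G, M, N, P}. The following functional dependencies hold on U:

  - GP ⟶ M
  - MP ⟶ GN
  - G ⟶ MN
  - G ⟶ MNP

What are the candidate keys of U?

{G}⁺: G→MN adds M, N; G→MNP adds P → {G, M, N, P}.
{M, P}⁺: MP→GN adds G, N → {G, M, N, P}. Minimal: {P}⁺ = {P}; {M}⁺ = {M} — none reach the full schema.
Any other superkey contains one of these as a subset, so there are no further candidate keys.

{G}, {M, P}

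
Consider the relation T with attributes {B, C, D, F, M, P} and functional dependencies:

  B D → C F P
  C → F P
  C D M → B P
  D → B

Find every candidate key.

Attributes D, M never appear on any right-hand side, so every candidate key must contain {D, M}.
{D, M}⁺ = {B, C, D, F, M, P}, which is all of the schema, so {D, M} is the only candidate key.

(D, M)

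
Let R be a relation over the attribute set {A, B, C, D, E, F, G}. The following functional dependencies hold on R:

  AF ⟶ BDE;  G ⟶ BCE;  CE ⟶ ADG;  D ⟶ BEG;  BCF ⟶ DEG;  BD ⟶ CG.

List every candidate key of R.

(A, F), (D, F), (F, G), (B, C, F), (C, E, F)

Attribute F never appears on the right-hand side of any dependency, so F must belong to every candidate key.
{F}⁺ = {F}, which is not all of the schema, so we must add further attributes.
{A, F}⁺: AF→BDE adds B, D, E; D→BEG adds G; BD→CG adds C → {A, B, C, D, E, F, G}. Minimal: {F}⁺ = {F}; {A}⁺ = {A} — none reach the full schema.
{D, F}⁺: D→BEG adds B, E, G; BD→CG adds C; CE→ADG adds A → {A, B, C, D, E, F, G}. Minimal: {F}⁺ = {F}; {D}⁺ = {A, B, C, D, E, G} — none reach the full schema.
{F, G}⁺: G→BCE adds B, C, E; CE→ADG adds A, D → {A, B, C, D, E, F, G}. Minimal: {G}⁺ = {A, B, C, D, E, G}; {F}⁺ = {F} — none reach the full schema.
{B, C, F}⁺: BCF→DEG adds D, E, G; CE→ADG adds A → {A, B, C, D, E, F, G}. Minimal: {C, F}⁺ = {C, F}; {B, F}⁺ = {B, F}; {B, C}⁺ = {B, C} — none reach the full schema.
{C, E, F}⁺: CE→ADG adds A, D, G; D→BEG adds B → {A, B, C, D, E, F, G}. Minimal: {E, F}⁺ = {E, F}; {C, F}⁺ = {C, F}; {C, E}⁺ = {A, B, C, D, E, G} — none reach the full schema.
Any other superkey contains one of these as a subset, so there are no further candidate keys.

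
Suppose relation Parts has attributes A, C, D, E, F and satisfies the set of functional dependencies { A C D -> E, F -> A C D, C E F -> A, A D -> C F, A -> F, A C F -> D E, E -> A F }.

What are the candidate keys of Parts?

{A}; {E}; {F}

{A}⁺: A→F adds F; F→ACD adds C, D; ACF→DE adds E → {A, C, D, E, F}.
{E}⁺: E→AF adds A, F; F→ACD adds C, D → {A, C, D, E, F}.
{F}⁺: F→ACD adds A, C, D; ACF→DE adds E → {A, C, D, E, F}.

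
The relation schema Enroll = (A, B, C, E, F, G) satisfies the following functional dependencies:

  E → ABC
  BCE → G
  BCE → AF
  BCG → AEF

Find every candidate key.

{E}, {B, C, G}

{E}⁺: E→ABC adds A, B, C; BCE→G adds G; BCE→AF adds F → {A, B, C, E, F, G}.
{B, C, G}⁺: BCG→AEF adds A, E, F → {A, B, C, E, F, G}.
Any other superkey contains one of these as a subset, so there are no further candidate keys.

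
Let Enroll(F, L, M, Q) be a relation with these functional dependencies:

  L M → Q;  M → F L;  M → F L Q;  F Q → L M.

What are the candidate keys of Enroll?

{M}; {F, Q}

{M}⁺: M→FL adds F, L; M→FLQ adds Q → {F, L, M, Q}.
{F, Q}⁺: FQ→LM adds L, M → {F, L, M, Q}. Minimal: {Q}⁺ = {Q}; {F}⁺ = {F} — none reach the full schema.
Any other superkey contains one of these as a subset, so there are no further candidate keys.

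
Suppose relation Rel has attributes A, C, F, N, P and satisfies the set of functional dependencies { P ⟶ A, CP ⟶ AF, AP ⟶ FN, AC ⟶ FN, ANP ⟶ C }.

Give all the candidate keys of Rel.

{P}

Attribute P never appears on the right-hand side of any dependency, so P must belong to every candidate key.
{P}⁺ = {A, C, F, N, P}, which is all of the schema, so {P} is the only candidate key.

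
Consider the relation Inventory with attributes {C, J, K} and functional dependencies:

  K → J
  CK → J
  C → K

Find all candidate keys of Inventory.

C

Attribute C never appears on the right-hand side of any dependency, so C must belong to every candidate key.
{C}⁺ = {C, J, K}, which is all of the schema, so {C} is the only candidate key.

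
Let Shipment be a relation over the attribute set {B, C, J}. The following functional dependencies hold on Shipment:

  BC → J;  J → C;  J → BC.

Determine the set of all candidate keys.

J, BC

{J}⁺: J→C adds C; J→BC adds B → {B, C, J}.
{B, C}⁺: BC→J adds J → {B, C, J}. Minimal: {C}⁺ = {C}; {B}⁺ = {B} — none reach the full schema.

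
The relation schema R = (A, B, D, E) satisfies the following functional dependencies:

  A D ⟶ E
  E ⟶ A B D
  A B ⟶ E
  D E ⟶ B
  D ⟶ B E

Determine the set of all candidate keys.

{D}⁺: D→BE adds B, E; E→ABD adds A → {A, B, D, E}.
{E}⁺: E→ABD adds A, B, D → {A, B, D, E}.
{A, B}⁺: AB→E adds E; E→ABD adds D → {A, B, D, E}. Minimal: {B}⁺ = {B}; {A}⁺ = {A} — none reach the full schema.

D, E, AB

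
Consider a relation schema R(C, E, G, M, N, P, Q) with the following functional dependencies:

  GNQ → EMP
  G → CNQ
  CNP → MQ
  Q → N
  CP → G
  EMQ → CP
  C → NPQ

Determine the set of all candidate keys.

{C}⁺: C→NPQ adds N, P, Q; CNP→MQ adds M; CP→G adds G; GNQ→EMP adds E → {C, E, G, M, N, P, Q}.
{G}⁺: G→CNQ adds C, N, Q; C→NPQ adds P; GNQ→EMP adds E, M → {C, E, G, M, N, P, Q}.
{E, M, Q}⁺: Q→N adds N; EMQ→CP adds C, P; CP→G adds G → {C, E, G, M, N, P, Q}.
Any other superkey contains one of these as a subset, so there are no further candidate keys.

(C), (G), (E, M, Q)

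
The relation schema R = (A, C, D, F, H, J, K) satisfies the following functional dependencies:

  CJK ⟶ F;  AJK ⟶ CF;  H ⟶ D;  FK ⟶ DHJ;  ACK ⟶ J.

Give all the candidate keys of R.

{A, C, K}, {A, F, K}, {A, J, K}

Attributes A, K never appear on any right-hand side, so every candidate key must contain {A, K}.
{A, K}⁺ = {A, K}, which is not all of the schema, so we must add further attributes.
{A, C, K}⁺: ACK→J adds J; CJK→F adds F; FK→DHJ adds D, H → {A, C, D, F, H, J, K}.
{A, F, K}⁺: FK→DHJ adds D, H, J; AJK→CF adds C → {A, C, D, F, H, J, K}.
{A, J, K}⁺: AJK→CF adds C, F; FK→DHJ adds D, H → {A, C, D, F, H, J, K}.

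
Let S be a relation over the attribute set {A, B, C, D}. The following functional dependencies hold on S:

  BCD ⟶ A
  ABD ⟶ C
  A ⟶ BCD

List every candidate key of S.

{A}⁺: A→BCD adds B, C, D → {A, B, C, D}.
{B, C, D}⁺: BCD→A adds A → {A, B, C, D}. Minimal: {C, D}⁺ = {C, D}; {B, D}⁺ = {B, D}; {B, C}⁺ = {B, C} — none reach the full schema.
Any other superkey contains one of these as a subset, so there are no further candidate keys.

A, BCD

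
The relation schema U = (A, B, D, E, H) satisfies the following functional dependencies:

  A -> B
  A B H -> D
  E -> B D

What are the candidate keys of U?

(A, E, H)

Attributes A, E, H never appear on any right-hand side, so every candidate key must contain {A, E, H}.
{A, E, H}⁺ = {A, B, D, E, H}, which is all of the schema, so {A, E, H} is the only candidate key.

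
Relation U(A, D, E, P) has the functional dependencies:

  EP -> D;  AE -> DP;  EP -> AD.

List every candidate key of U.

(A, E), (E, P)

Attribute E never appears on the right-hand side of any dependency, so E must belong to every candidate key.
{E}⁺ = {E}, which is not all of the schema, so we must add further attributes.
{A, E}⁺: AE→DP adds D, P → {A, D, E, P}. Minimal: {E}⁺ = {E}; {A}⁺ = {A} — none reach the full schema.
{E, P}⁺: EP→D adds D; EP→AD adds A → {A, D, E, P}. Minimal: {P}⁺ = {P}; {E}⁺ = {E} — none reach the full schema.
Any other superkey contains one of these as a subset, so there are no further candidate keys.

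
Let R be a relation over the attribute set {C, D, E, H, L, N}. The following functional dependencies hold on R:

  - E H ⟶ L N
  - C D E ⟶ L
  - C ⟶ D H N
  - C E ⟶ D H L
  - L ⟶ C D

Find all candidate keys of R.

Attribute E never appears on the right-hand side of any dependency, so E must belong to every candidate key.
{E}⁺ = {E}, which is not all of the schema, so we must add further attributes.
{C, E}⁺: C→DHN adds D, H, N; CE→DHL adds L → {C, D, E, H, L, N}.
{E, H}⁺: EH→LN adds L, N; L→CD adds C, D → {C, D, E, H, L, N}.
{E, L}⁺: L→CD adds C, D; C→DHN adds H, N → {C, D, E, H, L, N}.
Any other superkey contains one of these as a subset, so there are no further candidate keys.

(C, E), (E, H), (E, L)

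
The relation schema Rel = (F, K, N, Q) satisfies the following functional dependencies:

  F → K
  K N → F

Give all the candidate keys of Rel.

{F, N, Q}, {K, N, Q}

Attributes N, Q never appear on any right-hand side, so every candidate key must contain {N, Q}.
{N, Q}⁺ = {N, Q}, which is not all of the schema, so we must add further attributes.
{F, N, Q}⁺: F→K adds K → {F, K, N, Q}. Minimal: {N, Q}⁺ = {N, Q}; {F, Q}⁺ = {F, K, Q}; {F, N}⁺ = {F, K, N} — none reach the full schema.
{K, N, Q}⁺: KN→F adds F → {F, K, N, Q}. Minimal: {N, Q}⁺ = {N, Q}; {K, Q}⁺ = {K, Q}; {K, N}⁺ = {F, K, N} — none reach the full schema.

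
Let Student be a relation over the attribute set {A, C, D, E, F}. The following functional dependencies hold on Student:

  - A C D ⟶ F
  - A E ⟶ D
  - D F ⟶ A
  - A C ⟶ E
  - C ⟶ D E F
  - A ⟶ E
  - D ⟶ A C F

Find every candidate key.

{A}; {C}; {D}

{A}⁺: A→E adds E; AE→D adds D; D→ACF adds C, F → {A, C, D, E, F}.
{C}⁺: C→DEF adds D, E, F; D→ACF adds A → {A, C, D, E, F}.
{D}⁺: D→ACF adds A, C, F; AC→E adds E → {A, C, D, E, F}.
Any other superkey contains one of these as a subset, so there are no further candidate keys.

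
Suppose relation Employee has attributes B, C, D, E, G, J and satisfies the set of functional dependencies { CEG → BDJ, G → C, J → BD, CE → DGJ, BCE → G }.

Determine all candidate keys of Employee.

{C, E}, {E, G}

Attribute E never appears on the right-hand side of any dependency, so E must belong to every candidate key.
{E}⁺ = {E}, which is not all of the schema, so we must add further attributes.
{C, E}⁺: CE→DGJ adds D, G, J; CEG→BDJ adds B → {B, C, D, E, G, J}. Minimal: {E}⁺ = {E}; {C}⁺ = {C} — none reach the full schema.
{E, G}⁺: G→C adds C; CE→DGJ adds D, J; CEG→BDJ adds B → {B, C, D, E, G, J}. Minimal: {G}⁺ = {C, G}; {E}⁺ = {E} — none reach the full schema.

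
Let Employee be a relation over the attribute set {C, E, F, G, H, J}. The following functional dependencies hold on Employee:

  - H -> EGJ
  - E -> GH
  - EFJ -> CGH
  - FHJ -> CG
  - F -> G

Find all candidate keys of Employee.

{E, F}, {F, H}

Attribute F never appears on the right-hand side of any dependency, so F must belong to every candidate key.
{F}⁺ = {F, G}, which is not all of the schema, so we must add further attributes.
{E, F}⁺: E→GH adds G, H; H→EGJ adds J; EFJ→CGH adds C → {C, E, F, G, H, J}. Minimal: {F}⁺ = {F, G}; {E}⁺ = {E, G, H, J} — none reach the full schema.
{F, H}⁺: H→EGJ adds E, G, J; EFJ→CGH adds C → {C, E, F, G, H, J}. Minimal: {H}⁺ = {E, G, H, J}; {F}⁺ = {F, G} — none reach the full schema.
Any other superkey contains one of these as a subset, so there are no further candidate keys.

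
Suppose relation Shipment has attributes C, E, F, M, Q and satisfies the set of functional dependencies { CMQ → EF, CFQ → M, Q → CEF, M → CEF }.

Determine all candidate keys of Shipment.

(Q)

Attribute Q never appears on the right-hand side of any dependency, so Q must belong to every candidate key.
{Q}⁺ = {C, E, F, M, Q}, which is all of the schema, so {Q} is the only candidate key.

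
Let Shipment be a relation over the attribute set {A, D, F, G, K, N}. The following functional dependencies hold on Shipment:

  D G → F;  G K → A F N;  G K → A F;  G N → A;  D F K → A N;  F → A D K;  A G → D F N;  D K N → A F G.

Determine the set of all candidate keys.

{F}⁺: F→ADK adds A, D, K; DFK→AN adds N; DKN→AFG adds G → {A, D, F, G, K, N}.
{A, G}⁺: AG→DFN adds D, F, N; F→ADK adds K → {A, D, F, G, K, N}. Minimal: {G}⁺ = {G}; {A}⁺ = {A} — none reach the full schema.
{D, G}⁺: DG→F adds F; F→ADK adds A, K; AG→DFN adds N → {A, D, F, G, K, N}. Minimal: {G}⁺ = {G}; {D}⁺ = {D} — none reach the full schema.
{G, K}⁺: GK→AFN adds A, F, N; F→ADK adds D → {A, D, F, G, K, N}. Minimal: {K}⁺ = {K}; {G}⁺ = {G} — none reach the full schema.
{G, N}⁺: GN→A adds A; AG→DFN adds D, F; F→ADK adds K → {A, D, F, G, K, N}. Minimal: {N}⁺ = {N}; {G}⁺ = {G} — none reach the full schema.
{D, K, N}⁺: DKN→AFG adds A, F, G → {A, D, F, G, K, N}. Minimal: {K, N}⁺ = {K, N}; {D, N}⁺ = {D, N}; {D, K}⁺ = {D, K} — none reach the full schema.
Any other superkey contains one of these as a subset, so there are no further candidate keys.

(F), (A, G), (D, G), (G, K), (G, N), (D, K, N)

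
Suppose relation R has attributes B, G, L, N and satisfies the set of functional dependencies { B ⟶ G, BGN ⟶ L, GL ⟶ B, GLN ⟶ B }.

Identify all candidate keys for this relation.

{B, N}, {G, L, N}

Attribute N never appears on the right-hand side of any dependency, so N must belong to every candidate key.
{N}⁺ = {N}, which is not all of the schema, so we must add further attributes.
{B, N}⁺: B→G adds G; BGN→L adds L → {B, G, L, N}.
{G, L, N}⁺: GL→B adds B → {B, G, L, N}.
Any other superkey contains one of these as a subset, so there are no further candidate keys.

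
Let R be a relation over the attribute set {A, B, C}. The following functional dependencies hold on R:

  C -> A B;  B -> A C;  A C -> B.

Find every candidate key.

{B}, {C}

{B}⁺: B→AC adds A, C → {A, B, C}.
{C}⁺: C→AB adds A, B → {A, B, C}.
Any other superkey contains one of these as a subset, so there are no further candidate keys.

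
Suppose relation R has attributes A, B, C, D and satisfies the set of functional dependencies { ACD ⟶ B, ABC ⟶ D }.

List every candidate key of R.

Attributes A, C never appear on any right-hand side, so every candidate key must contain {A, C}.
{A, C}⁺ = {A, C}, which is not all of the schema, so we must add further attributes.
{A, B, C}⁺: ABC→D adds D → {A, B, C, D}. Minimal: {B, C}⁺ = {B, C}; {A, C}⁺ = {A, C}; {A, B}⁺ = {A, B} — none reach the full schema.
{A, C, D}⁺: ACD→B adds B → {A, B, C, D}. Minimal: {C, D}⁺ = {C, D}; {A, D}⁺ = {A, D}; {A, C}⁺ = {A, C} — none reach the full schema.
Any other superkey contains one of these as a subset, so there are no further candidate keys.

{A, B, C}, {A, C, D}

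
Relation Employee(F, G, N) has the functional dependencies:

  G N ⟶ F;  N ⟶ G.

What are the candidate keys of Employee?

Attribute N never appears on the right-hand side of any dependency, so N must belong to every candidate key.
{N}⁺ = {F, G, N}, which is all of the schema, so {N} is the only candidate key.

N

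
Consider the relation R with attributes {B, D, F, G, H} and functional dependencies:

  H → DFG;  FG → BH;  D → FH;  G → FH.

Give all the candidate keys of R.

{D}, {G}, {H}

{D}⁺: D→FH adds F, H; H→DFG adds G; FG→BH adds B → {B, D, F, G, H}.
{G}⁺: G→FH adds F, H; H→DFG adds D; FG→BH adds B → {B, D, F, G, H}.
{H}⁺: H→DFG adds D, F, G; FG→BH adds B → {B, D, F, G, H}.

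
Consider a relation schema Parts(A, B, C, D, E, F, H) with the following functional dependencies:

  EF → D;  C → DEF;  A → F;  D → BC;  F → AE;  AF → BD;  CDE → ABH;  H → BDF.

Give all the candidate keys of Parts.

{A}⁺: A→F adds F; F→AE adds E; AF→BD adds B, D; D→BC adds C; CDE→ABH adds H → {A, B, C, D, E, F, H}.
{C}⁺: C→DEF adds D, E, F; D→BC adds B; F→AE adds A; CDE→ABH adds H → {A, B, C, D, E, F, H}.
{D}⁺: D→BC adds B, C; C→DEF adds E, F; F→AE adds A; CDE→ABH adds H → {A, B, C, D, E, F, H}.
{F}⁺: F→AE adds A, E; AF→BD adds B, D; D→BC adds C; CDE→ABH adds H → {A, B, C, D, E, F, H}.
{H}⁺: H→BDF adds B, D, F; D→BC adds C; F→AE adds A, E → {A, B, C, D, E, F, H}.
Any other superkey contains one of these as a subset, so there are no further candidate keys.

{A}, {C}, {D}, {F}, {H}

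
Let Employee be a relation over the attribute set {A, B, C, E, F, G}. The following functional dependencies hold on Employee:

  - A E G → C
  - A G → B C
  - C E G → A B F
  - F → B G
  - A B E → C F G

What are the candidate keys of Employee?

{A, B, E}, {A, E, F}, {A, E, G}, {C, E, F}, {C, E, G}

Attribute E never appears on the right-hand side of any dependency, so E must belong to every candidate key.
{E}⁺ = {E}, which is not all of the schema, so we must add further attributes.
{A, B, E}⁺: ABE→CFG adds C, F, G → {A, B, C, E, F, G}. Minimal: {B, E}⁺ = {B, E}; {A, E}⁺ = {A, E}; {A, B}⁺ = {A, B} — none reach the full schema.
{A, E, F}⁺: F→BG adds B, G; ABE→CFG adds C → {A, B, C, E, F, G}. Minimal: {E, F}⁺ = {B, E, F, G}; {A, F}⁺ = {A, B, C, F, G}; {A, E}⁺ = {A, E} — none reach the full schema.
{A, E, G}⁺: AEG→C adds C; AG→BC adds B; CEG→ABF adds F → {A, B, C, E, F, G}. Minimal: {E, G}⁺ = {E, G}; {A, G}⁺ = {A, B, C, G}; {A, E}⁺ = {A, E} — none reach the full schema.
{C, E, F}⁺: F→BG adds B, G; CEG→ABF adds A → {A, B, C, E, F, G}. Minimal: {E, F}⁺ = {B, E, F, G}; {C, F}⁺ = {B, C, F, G}; {C, E}⁺ = {C, E} — none reach the full schema.
{C, E, G}⁺: CEG→ABF adds A, B, F → {A, B, C, E, F, G}. Minimal: {E, G}⁺ = {E, G}; {C, G}⁺ = {C, G}; {C, E}⁺ = {C, E} — none reach the full schema.
Any other superkey contains one of these as a subset, so there are no further candidate keys.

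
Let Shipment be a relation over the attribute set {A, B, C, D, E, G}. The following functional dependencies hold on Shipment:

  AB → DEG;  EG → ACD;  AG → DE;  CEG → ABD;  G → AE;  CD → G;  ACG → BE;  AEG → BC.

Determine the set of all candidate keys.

{G}; {A, B}; {C, D}

{G}⁺: G→AE adds A, E; AEG→BC adds B, C; AB→DEG adds D → {A, B, C, D, E, G}.
{A, B}⁺: AB→DEG adds D, E, G; EG→ACD adds C → {A, B, C, D, E, G}. Minimal: {B}⁺ = {B}; {A}⁺ = {A} — none reach the full schema.
{C, D}⁺: CD→G adds G; G→AE adds A, E; ACG→BE adds B → {A, B, C, D, E, G}. Minimal: {D}⁺ = {D}; {C}⁺ = {C} — none reach the full schema.
Any other superkey contains one of these as a subset, so there are no further candidate keys.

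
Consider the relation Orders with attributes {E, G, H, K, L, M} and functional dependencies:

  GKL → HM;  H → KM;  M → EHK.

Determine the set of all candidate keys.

Attributes G, L never appear on any right-hand side, so every candidate key must contain {G, L}.
{G, L}⁺ = {G, L}, which is not all of the schema, so we must add further attributes.
{G, H, L}⁺: H→KM adds K, M; M→EHK adds E → {E, G, H, K, L, M}. Minimal: {H, L}⁺ = {E, H, K, L, M}; {G, L}⁺ = {G, L}; {G, H}⁺ = {E, G, H, K, M} — none reach the full schema.
{G, K, L}⁺: GKL→HM adds H, M; M→EHK adds E → {E, G, H, K, L, M}. Minimal: {K, L}⁺ = {K, L}; {G, L}⁺ = {G, L}; {G, K}⁺ = {G, K} — none reach the full schema.
{G, L, M}⁺: M→EHK adds E, H, K → {E, G, H, K, L, M}. Minimal: {L, M}⁺ = {E, H, K, L, M}; {G, M}⁺ = {E, G, H, K, M}; {G, L}⁺ = {G, L} — none reach the full schema.
Any other superkey contains one of these as a subset, so there are no further candidate keys.

{G, H, L}, {G, K, L}, {G, L, M}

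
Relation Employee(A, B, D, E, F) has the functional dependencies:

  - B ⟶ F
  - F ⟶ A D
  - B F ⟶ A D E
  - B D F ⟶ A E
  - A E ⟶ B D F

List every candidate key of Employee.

{B}⁺: B→F adds F; F→AD adds A, D; BF→ADE adds E → {A, B, D, E, F}.
{A, E}⁺: AE→BDF adds B, D, F → {A, B, D, E, F}. Minimal: {E}⁺ = {E}; {A}⁺ = {A} — none reach the full schema.
{E, F}⁺: F→AD adds A, D; AE→BDF adds B → {A, B, D, E, F}. Minimal: {F}⁺ = {A, D, F}; {E}⁺ = {E} — none reach the full schema.
Any other superkey contains one of these as a subset, so there are no further candidate keys.

{B}, {A, E}, {E, F}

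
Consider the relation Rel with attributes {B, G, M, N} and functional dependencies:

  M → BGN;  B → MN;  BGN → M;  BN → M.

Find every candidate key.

{B}, {M}

{B}⁺: B→MN adds M, N; M→BGN adds G → {B, G, M, N}.
{M}⁺: M→BGN adds B, G, N → {B, G, M, N}.
Any other superkey contains one of these as a subset, so there are no further candidate keys.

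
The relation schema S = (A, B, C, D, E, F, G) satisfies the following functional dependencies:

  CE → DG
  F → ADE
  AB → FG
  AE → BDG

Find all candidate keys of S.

Attribute C never appears on the right-hand side of any dependency, so C must belong to every candidate key.
{C}⁺ = {C}, which is not all of the schema, so we must add further attributes.
{C, F}⁺: F→ADE adds A, D, E; AE→BDG adds B, G → {A, B, C, D, E, F, G}.
{A, B, C}⁺: AB→FG adds F, G; F→ADE adds D, E → {A, B, C, D, E, F, G}.
{A, C, E}⁺: CE→DG adds D, G; AE→BDG adds B; AB→FG adds F → {A, B, C, D, E, F, G}.

CF, ABC, ACE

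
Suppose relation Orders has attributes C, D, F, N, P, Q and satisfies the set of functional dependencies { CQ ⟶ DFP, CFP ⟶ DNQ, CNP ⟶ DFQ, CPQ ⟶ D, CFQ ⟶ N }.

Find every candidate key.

Attribute C never appears on the right-hand side of any dependency, so C must belong to every candidate key.
{C}⁺ = {C}, which is not all of the schema, so we must add further attributes.
{C, Q}⁺: CQ→DFP adds D, F, P; CFP→DNQ adds N → {C, D, F, N, P, Q}. Minimal: {Q}⁺ = {Q}; {C}⁺ = {C} — none reach the full schema.
{C, F, P}⁺: CFP→DNQ adds D, N, Q → {C, D, F, N, P, Q}. Minimal: {F, P}⁺ = {F, P}; {C, P}⁺ = {C, P}; {C, F}⁺ = {C, F} — none reach the full schema.
{C, N, P}⁺: CNP→DFQ adds D, F, Q → {C, D, F, N, P, Q}. Minimal: {N, P}⁺ = {N, P}; {C, P}⁺ = {C, P}; {C, N}⁺ = {C, N} — none reach the full schema.

{C, Q}; {C, F, P}; {C, N, P}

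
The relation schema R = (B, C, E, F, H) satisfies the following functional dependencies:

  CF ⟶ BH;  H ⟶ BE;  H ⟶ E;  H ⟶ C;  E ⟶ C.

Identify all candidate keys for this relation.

Attribute F never appears on the right-hand side of any dependency, so F must belong to every candidate key.
{F}⁺ = {F}, which is not all of the schema, so we must add further attributes.
{C, F}⁺: CF→BH adds B, H; H→BE adds E → {B, C, E, F, H}.
{E, F}⁺: E→C adds C; CF→BH adds B, H → {B, C, E, F, H}.
{F, H}⁺: H→BE adds B, E; H→C adds C → {B, C, E, F, H}.
Any other superkey contains one of these as a subset, so there are no further candidate keys.

CF; EF; FH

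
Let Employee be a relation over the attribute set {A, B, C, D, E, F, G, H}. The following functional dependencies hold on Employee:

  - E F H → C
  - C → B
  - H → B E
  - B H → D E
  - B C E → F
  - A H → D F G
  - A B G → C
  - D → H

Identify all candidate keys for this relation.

{A, D}, {A, H}

Attribute A never appears on the right-hand side of any dependency, so A must belong to every candidate key.
{A}⁺ = {A}, which is not all of the schema, so we must add further attributes.
{A, D}⁺: D→H adds H; H→BE adds B, E; AH→DFG adds F, G; ABG→C adds C → {A, B, C, D, E, F, G, H}. Minimal: {D}⁺ = {B, D, E, H}; {A}⁺ = {A} — none reach the full schema.
{A, H}⁺: H→BE adds B, E; BH→DE adds D; AH→DFG adds F, G; ABG→C adds C → {A, B, C, D, E, F, G, H}. Minimal: {H}⁺ = {B, D, E, H}; {A}⁺ = {A} — none reach the full schema.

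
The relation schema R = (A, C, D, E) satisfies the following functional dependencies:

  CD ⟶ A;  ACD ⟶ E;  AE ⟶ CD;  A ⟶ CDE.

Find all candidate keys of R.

{A}; {C, D}

{A}⁺: A→CDE adds C, D, E → {A, C, D, E}.
{C, D}⁺: CD→A adds A; ACD→E adds E → {A, C, D, E}. Minimal: {D}⁺ = {D}; {C}⁺ = {C} — none reach the full schema.
Any other superkey contains one of these as a subset, so there are no further candidate keys.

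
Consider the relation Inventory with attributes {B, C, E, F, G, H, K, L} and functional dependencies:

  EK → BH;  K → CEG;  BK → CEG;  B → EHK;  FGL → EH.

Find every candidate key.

(B, F, L); (F, K, L)

Attributes F, L never appear on any right-hand side, so every candidate key must contain {F, L}.
{F, L}⁺ = {F, L}, which is not all of the schema, so we must add further attributes.
{B, F, L}⁺: B→EHK adds E, H, K; K→CEG adds C, G → {B, C, E, F, G, H, K, L}. Minimal: {F, L}⁺ = {F, L}; {B, L}⁺ = {B, C, E, G, H, K, L}; {B, F}⁺ = {B, C, E, F, G, H, K} — none reach the full schema.
{F, K, L}⁺: K→CEG adds C, E, G; FGL→EH adds H; EK→BH adds B → {B, C, E, F, G, H, K, L}. Minimal: {K, L}⁺ = {B, C, E, G, H, K, L}; {F, L}⁺ = {F, L}; {F, K}⁺ = {B, C, E, F, G, H, K} — none reach the full schema.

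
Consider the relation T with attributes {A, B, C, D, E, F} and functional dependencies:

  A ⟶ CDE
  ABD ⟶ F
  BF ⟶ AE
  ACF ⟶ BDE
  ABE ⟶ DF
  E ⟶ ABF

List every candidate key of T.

(A); (E); (B, F)

{A}⁺: A→CDE adds C, D, E; E→ABF adds B, F → {A, B, C, D, E, F}.
{E}⁺: E→ABF adds A, B, F; A→CDE adds C, D → {A, B, C, D, E, F}.
{B, F}⁺: BF→AE adds A, E; ABE→DF adds D; A→CDE adds C → {A, B, C, D, E, F}. Minimal: {F}⁺ = {F}; {B}⁺ = {B} — none reach the full schema.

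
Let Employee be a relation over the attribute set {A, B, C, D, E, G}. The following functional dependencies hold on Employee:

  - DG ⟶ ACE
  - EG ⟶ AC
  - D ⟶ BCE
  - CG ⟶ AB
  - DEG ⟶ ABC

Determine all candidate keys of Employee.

{D, G}

Attributes D, G never appear on any right-hand side, so every candidate key must contain {D, G}.
{D, G}⁺ = {A, B, C, D, E, G}, which is all of the schema, so {D, G} is the only candidate key.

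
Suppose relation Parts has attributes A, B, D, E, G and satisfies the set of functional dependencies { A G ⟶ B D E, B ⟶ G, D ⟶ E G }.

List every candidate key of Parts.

Attribute A never appears on the right-hand side of any dependency, so A must belong to every candidate key.
{A}⁺ = {A}, which is not all of the schema, so we must add further attributes.
{A, B}⁺: B→G adds G; AG→BDE adds D, E → {A, B, D, E, G}. Minimal: {B}⁺ = {B, G}; {A}⁺ = {A} — none reach the full schema.
{A, D}⁺: D→EG adds E, G; AG→BDE adds B → {A, B, D, E, G}. Minimal: {D}⁺ = {D, E, G}; {A}⁺ = {A} — none reach the full schema.
{A, G}⁺: AG→BDE adds B, D, E → {A, B, D, E, G}. Minimal: {G}⁺ = {G}; {A}⁺ = {A} — none reach the full schema.
Any other superkey contains one of these as a subset, so there are no further candidate keys.

{A, B}, {A, D}, {A, G}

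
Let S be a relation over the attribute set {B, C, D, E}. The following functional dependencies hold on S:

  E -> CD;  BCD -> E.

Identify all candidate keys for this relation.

Attribute B never appears on the right-hand side of any dependency, so B must belong to every candidate key.
{B}⁺ = {B}, which is not all of the schema, so we must add further attributes.
{B, E}⁺: E→CD adds C, D → {B, C, D, E}. Minimal: {E}⁺ = {C, D, E}; {B}⁺ = {B} — none reach the full schema.
{B, C, D}⁺: BCD→E adds E → {B, C, D, E}. Minimal: {C, D}⁺ = {C, D}; {B, D}⁺ = {B, D}; {B, C}⁺ = {B, C} — none reach the full schema.
Any other superkey contains one of these as a subset, so there are no further candidate keys.

{B, E}, {B, C, D}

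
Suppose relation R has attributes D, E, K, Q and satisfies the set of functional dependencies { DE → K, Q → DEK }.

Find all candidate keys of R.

{Q}

Attribute Q never appears on the right-hand side of any dependency, so Q must belong to every candidate key.
{Q}⁺ = {D, E, K, Q}, which is all of the schema, so {Q} is the only candidate key.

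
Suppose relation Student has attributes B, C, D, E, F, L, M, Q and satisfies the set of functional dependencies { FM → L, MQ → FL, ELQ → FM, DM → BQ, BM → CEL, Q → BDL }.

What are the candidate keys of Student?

{D, M}, {E, Q}, {M, Q}

{D, M}⁺: DM→BQ adds B, Q; BM→CEL adds C, E, L; MQ→FL adds F → {B, C, D, E, F, L, M, Q}. Minimal: {M}⁺ = {M}; {D}⁺ = {D} — none reach the full schema.
{E, Q}⁺: Q→BDL adds B, D, L; ELQ→FM adds F, M; BM→CEL adds C → {B, C, D, E, F, L, M, Q}. Minimal: {Q}⁺ = {B, D, L, Q}; {E}⁺ = {E} — none reach the full schema.
{M, Q}⁺: MQ→FL adds F, L; Q→BDL adds B, D; BM→CEL adds C, E → {B, C, D, E, F, L, M, Q}. Minimal: {Q}⁺ = {B, D, L, Q}; {M}⁺ = {M} — none reach the full schema.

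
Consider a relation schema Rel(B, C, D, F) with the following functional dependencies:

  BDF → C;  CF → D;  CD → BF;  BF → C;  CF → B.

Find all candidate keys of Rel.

{B, F}, {C, D}, {C, F}

{B, F}⁺: BF→C adds C; CF→D adds D → {B, C, D, F}. Minimal: {F}⁺ = {F}; {B}⁺ = {B} — none reach the full schema.
{C, D}⁺: CD→BF adds B, F → {B, C, D, F}. Minimal: {D}⁺ = {D}; {C}⁺ = {C} — none reach the full schema.
{C, F}⁺: CF→D adds D; CD→BF adds B → {B, C, D, F}. Minimal: {F}⁺ = {F}; {C}⁺ = {C} — none reach the full schema.
Any other superkey contains one of these as a subset, so there are no further candidate keys.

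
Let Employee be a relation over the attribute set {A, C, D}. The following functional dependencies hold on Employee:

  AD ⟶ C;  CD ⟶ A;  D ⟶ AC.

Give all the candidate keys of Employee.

Attribute D never appears on the right-hand side of any dependency, so D must belong to every candidate key.
{D}⁺ = {A, C, D}, which is all of the schema, so {D} is the only candidate key.

D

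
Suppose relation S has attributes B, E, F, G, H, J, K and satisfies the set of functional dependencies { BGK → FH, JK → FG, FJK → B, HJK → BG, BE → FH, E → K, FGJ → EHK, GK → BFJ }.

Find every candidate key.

{E, G}⁺: E→K adds K; GK→BFJ adds B, F, J; BGK→FH adds H → {B, E, F, G, H, J, K}. Minimal: {G}⁺ = {G}; {E}⁺ = {E, K} — none reach the full schema.
{E, J}⁺: E→K adds K; JK→FG adds F, G; FJK→B adds B; BE→FH adds H → {B, E, F, G, H, J, K}. Minimal: {J}⁺ = {J}; {E}⁺ = {E, K} — none reach the full schema.
{G, K}⁺: GK→BFJ adds B, F, J; BGK→FH adds H; FGJ→EHK adds E → {B, E, F, G, H, J, K}. Minimal: {K}⁺ = {K}; {G}⁺ = {G} — none reach the full schema.
{J, K}⁺: JK→FG adds F, G; FJK→B adds B; FGJ→EHK adds E, H → {B, E, F, G, H, J, K}. Minimal: {K}⁺ = {K}; {J}⁺ = {J} — none reach the full schema.
{F, G, J}⁺: FGJ→EHK adds E, H, K; GK→BFJ adds B → {B, E, F, G, H, J, K}. Minimal: {G, J}⁺ = {G, J}; {F, J}⁺ = {F, J}; {F, G}⁺ = {F, G} — none reach the full schema.

{E, G}; {E, J}; {G, K}; {J, K}; {F, G, J}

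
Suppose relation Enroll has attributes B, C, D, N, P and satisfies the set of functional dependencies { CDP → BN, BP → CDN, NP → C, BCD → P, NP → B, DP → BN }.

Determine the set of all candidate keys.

{B, P}⁺: BP→CDN adds C, D, N → {B, C, D, N, P}.
{D, P}⁺: DP→BN adds B, N; BP→CDN adds C → {B, C, D, N, P}.
{N, P}⁺: NP→C adds C; NP→B adds B; BP→CDN adds D → {B, C, D, N, P}.
{B, C, D}⁺: BCD→P adds P; DP→BN adds N → {B, C, D, N, P}.
Any other superkey contains one of these as a subset, so there are no further candidate keys.

{B, P}; {D, P}; {N, P}; {B, C, D}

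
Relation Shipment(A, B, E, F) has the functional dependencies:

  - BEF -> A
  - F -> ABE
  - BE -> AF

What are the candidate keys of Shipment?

{F}⁺: F→ABE adds A, B, E → {A, B, E, F}.
{B, E}⁺: BE→AF adds A, F → {A, B, E, F}. Minimal: {E}⁺ = {E}; {B}⁺ = {B} — none reach the full schema.

F, BE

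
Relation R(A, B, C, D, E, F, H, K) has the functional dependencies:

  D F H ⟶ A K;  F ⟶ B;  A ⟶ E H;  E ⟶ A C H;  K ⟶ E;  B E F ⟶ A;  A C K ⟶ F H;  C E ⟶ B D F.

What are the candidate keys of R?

{A}⁺: A→EH adds E, H; E→ACH adds C; CE→BDF adds B, D, F; DFH→AK adds K → {A, B, C, D, E, F, H, K}.
{E}⁺: E→ACH adds A, C, H; CE→BDF adds B, D, F; DFH→AK adds K → {A, B, C, D, E, F, H, K}.
{K}⁺: K→E adds E; E→ACH adds A, C, H; ACK→FH adds F; CE→BDF adds B, D → {A, B, C, D, E, F, H, K}.
{D, F, H}⁺: DFH→AK adds A, K; F→B adds B; A→EH adds E; E→ACH adds C → {A, B, C, D, E, F, H, K}. Minimal: {F, H}⁺ = {B, F, H}; {D, H}⁺ = {D, H}; {D, F}⁺ = {B, D, F} — none reach the full schema.
Any other superkey contains one of these as a subset, so there are no further candidate keys.

{A}, {E}, {K}, {D, F, H}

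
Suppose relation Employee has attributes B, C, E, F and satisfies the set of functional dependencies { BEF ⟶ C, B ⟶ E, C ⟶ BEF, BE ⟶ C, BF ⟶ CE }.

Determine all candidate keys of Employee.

{B}, {C}

{B}⁺: B→E adds E; BE→C adds C; C→BEF adds F → {B, C, E, F}.
{C}⁺: C→BEF adds B, E, F → {B, C, E, F}.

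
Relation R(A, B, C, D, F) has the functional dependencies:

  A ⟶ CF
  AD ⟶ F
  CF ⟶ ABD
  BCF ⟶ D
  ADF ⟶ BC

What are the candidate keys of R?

(A), (C, F)

{A}⁺: A→CF adds C, F; CF→ABD adds B, D → {A, B, C, D, F}.
{C, F}⁺: CF→ABD adds A, B, D → {A, B, C, D, F}. Minimal: {F}⁺ = {F}; {C}⁺ = {C} — none reach the full schema.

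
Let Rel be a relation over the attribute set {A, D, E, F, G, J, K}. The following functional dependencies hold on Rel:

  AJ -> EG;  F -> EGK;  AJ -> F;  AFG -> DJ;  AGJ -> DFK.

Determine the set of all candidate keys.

{A, F}⁺: F→EGK adds E, G, K; AFG→DJ adds D, J → {A, D, E, F, G, J, K}. Minimal: {F}⁺ = {E, F, G, K}; {A}⁺ = {A} — none reach the full schema.
{A, J}⁺: AJ→EG adds E, G; AJ→F adds F; AFG→DJ adds D; AGJ→DFK adds K → {A, D, E, F, G, J, K}. Minimal: {J}⁺ = {J}; {A}⁺ = {A} — none reach the full schema.

AF, AJ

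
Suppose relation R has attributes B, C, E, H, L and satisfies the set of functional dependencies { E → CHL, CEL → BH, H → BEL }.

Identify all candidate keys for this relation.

{E}⁺: E→CHL adds C, H, L; CEL→BH adds B → {B, C, E, H, L}.
{H}⁺: H→BEL adds B, E, L; E→CHL adds C → {B, C, E, H, L}.
Any other superkey contains one of these as a subset, so there are no further candidate keys.

E, H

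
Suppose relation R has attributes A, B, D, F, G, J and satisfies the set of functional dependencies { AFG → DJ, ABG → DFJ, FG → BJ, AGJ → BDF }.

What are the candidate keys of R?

Attributes A, G never appear on any right-hand side, so every candidate key must contain {A, G}.
{A, G}⁺ = {A, G}, which is not all of the schema, so we must add further attributes.
{A, B, G}⁺: ABG→DFJ adds D, F, J → {A, B, D, F, G, J}. Minimal: {B, G}⁺ = {B, G}; {A, G}⁺ = {A, G}; {A, B}⁺ = {A, B} — none reach the full schema.
{A, F, G}⁺: AFG→DJ adds D, J; FG→BJ adds B → {A, B, D, F, G, J}. Minimal: {F, G}⁺ = {B, F, G, J}; {A, G}⁺ = {A, G}; {A, F}⁺ = {A, F} — none reach the full schema.
{A, G, J}⁺: AGJ→BDF adds B, D, F → {A, B, D, F, G, J}. Minimal: {G, J}⁺ = {G, J}; {A, J}⁺ = {A, J}; {A, G}⁺ = {A, G} — none reach the full schema.
Any other superkey contains one of these as a subset, so there are no further candidate keys.

{A, B, G}; {A, F, G}; {A, G, J}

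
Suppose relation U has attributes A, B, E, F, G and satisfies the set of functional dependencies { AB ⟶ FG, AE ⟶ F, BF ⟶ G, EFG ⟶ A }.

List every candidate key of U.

Attributes B, E never appear on any right-hand side, so every candidate key must contain {B, E}.
{B, E}⁺ = {B, E}, which is not all of the schema, so we must add further attributes.
{A, B, E}⁺: AB→FG adds F, G → {A, B, E, F, G}. Minimal: {B, E}⁺ = {B, E}; {A, E}⁺ = {A, E, F}; {A, B}⁺ = {A, B, F, G} — none reach the full schema.
{B, E, F}⁺: BF→G adds G; EFG→A adds A → {A, B, E, F, G}. Minimal: {E, F}⁺ = {E, F}; {B, F}⁺ = {B, F, G}; {B, E}⁺ = {B, E} — none reach the full schema.

(A, B, E); (B, E, F)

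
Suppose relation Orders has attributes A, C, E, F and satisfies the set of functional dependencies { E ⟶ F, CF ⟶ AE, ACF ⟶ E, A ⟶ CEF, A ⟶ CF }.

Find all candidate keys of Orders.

A, CE, CF

{A}⁺: A→CEF adds C, E, F → {A, C, E, F}.
{C, E}⁺: E→F adds F; CF→AE adds A → {A, C, E, F}. Minimal: {E}⁺ = {E, F}; {C}⁺ = {C} — none reach the full schema.
{C, F}⁺: CF→AE adds A, E → {A, C, E, F}. Minimal: {F}⁺ = {F}; {C}⁺ = {C} — none reach the full schema.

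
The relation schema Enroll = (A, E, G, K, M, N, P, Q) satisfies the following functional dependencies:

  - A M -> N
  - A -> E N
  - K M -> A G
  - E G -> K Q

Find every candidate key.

{K, M, P}; {A, G, M, P}; {E, G, M, P}

Attributes M, P never appear on any right-hand side, so every candidate key must contain {M, P}.
{M, P}⁺ = {M, P}, which is not all of the schema, so we must add further attributes.
{K, M, P}⁺: KM→AG adds A, G; AM→N adds N; A→EN adds E; EG→KQ adds Q → {A, E, G, K, M, N, P, Q}. Minimal: {M, P}⁺ = {M, P}; {K, P}⁺ = {K, P}; {K, M}⁺ = {A, E, G, K, M, N, Q} — none reach the full schema.
{A, G, M, P}⁺: AM→N adds N; A→EN adds E; EG→KQ adds K, Q → {A, E, G, K, M, N, P, Q}. Minimal: {G, M, P}⁺ = {G, M, P}; {A, M, P}⁺ = {A, E, M, N, P}; {A, G, P}⁺ = {A, E, G, K, N, P, Q}; … — none reach the full schema.
{E, G, M, P}⁺: EG→KQ adds K, Q; KM→AG adds A; AM→N adds N → {A, E, G, K, M, N, P, Q}. Minimal: {G, M, P}⁺ = {G, M, P}; {E, M, P}⁺ = {E, M, P}; {E, G, P}⁺ = {E, G, K, P, Q}; … — none reach the full schema.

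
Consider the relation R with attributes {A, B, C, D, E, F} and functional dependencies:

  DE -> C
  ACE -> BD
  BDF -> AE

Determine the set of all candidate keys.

Attribute F never appears on the right-hand side of any dependency, so F must belong to every candidate key.
{F}⁺ = {F}, which is not all of the schema, so we must add further attributes.
{B, D, F}⁺: BDF→AE adds A, E; DE→C adds C → {A, B, C, D, E, F}. Minimal: {D, F}⁺ = {D, F}; {B, F}⁺ = {B, F}; {B, D}⁺ = {B, D} — none reach the full schema.
{A, C, E, F}⁺: ACE→BD adds B, D → {A, B, C, D, E, F}. Minimal: {C, E, F}⁺ = {C, E, F}; {A, E, F}⁺ = {A, E, F}; {A, C, F}⁺ = {A, C, F}; … — none reach the full schema.
{A, D, E, F}⁺: DE→C adds C; ACE→BD adds B → {A, B, C, D, E, F}. Minimal: {D, E, F}⁺ = {C, D, E, F}; {A, E, F}⁺ = {A, E, F}; {A, D, F}⁺ = {A, D, F}; … — none reach the full schema.

BDF, ACEF, ADEF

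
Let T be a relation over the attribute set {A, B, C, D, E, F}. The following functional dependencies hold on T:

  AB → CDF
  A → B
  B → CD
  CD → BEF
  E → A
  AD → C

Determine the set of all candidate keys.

{A}⁺: A→B adds B; B→CD adds C, D; CD→BEF adds E, F → {A, B, C, D, E, F}.
{B}⁺: B→CD adds C, D; CD→BEF adds E, F; E→A adds A → {A, B, C, D, E, F}.
{E}⁺: E→A adds A; A→B adds B; B→CD adds C, D; CD→BEF adds F → {A, B, C, D, E, F}.
{C, D}⁺: CD→BEF adds B, E, F; E→A adds A → {A, B, C, D, E, F}. Minimal: {D}⁺ = {D}; {C}⁺ = {C} — none reach the full schema.
Any other superkey contains one of these as a subset, so there are no further candidate keys.

{A}; {B}; {E}; {C, D}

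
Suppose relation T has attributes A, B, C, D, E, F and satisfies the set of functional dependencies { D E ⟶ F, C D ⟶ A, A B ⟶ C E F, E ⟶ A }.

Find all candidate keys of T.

(A, B, D), (B, C, D), (B, D, E)

Attributes B, D never appear on any right-hand side, so every candidate key must contain {B, D}.
{B, D}⁺ = {B, D}, which is not all of the schema, so we must add further attributes.
{A, B, D}⁺: AB→CEF adds C, E, F → {A, B, C, D, E, F}.
{B, C, D}⁺: CD→A adds A; AB→CEF adds E, F → {A, B, C, D, E, F}.
{B, D, E}⁺: DE→F adds F; E→A adds A; AB→CEF adds C → {A, B, C, D, E, F}.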